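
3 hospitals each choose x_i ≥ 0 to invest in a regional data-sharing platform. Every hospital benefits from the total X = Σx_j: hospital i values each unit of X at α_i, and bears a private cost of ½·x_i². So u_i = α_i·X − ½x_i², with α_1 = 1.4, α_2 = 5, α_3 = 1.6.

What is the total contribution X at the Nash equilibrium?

Hospital i's FOC: ∂u_i/∂x_i = α_i − x_i = 0, so x_i* = α_i.
NE contributions = (1.4, 5, 1.6); X = 8.

8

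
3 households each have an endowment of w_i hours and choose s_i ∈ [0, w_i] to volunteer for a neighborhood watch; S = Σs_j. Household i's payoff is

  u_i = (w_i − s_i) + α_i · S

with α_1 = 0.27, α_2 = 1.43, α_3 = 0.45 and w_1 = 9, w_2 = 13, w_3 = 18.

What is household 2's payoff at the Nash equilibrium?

18.59

∂u_i/∂s_i = α_i − 1, so household i contributes w_i if α_i > 1, else 0.
α_i > 1 for i ∈ {2}; NE contributions (0, 13, 0), S = 13.
u_2 = (13 − 13) + 1.43·13 = 18.59.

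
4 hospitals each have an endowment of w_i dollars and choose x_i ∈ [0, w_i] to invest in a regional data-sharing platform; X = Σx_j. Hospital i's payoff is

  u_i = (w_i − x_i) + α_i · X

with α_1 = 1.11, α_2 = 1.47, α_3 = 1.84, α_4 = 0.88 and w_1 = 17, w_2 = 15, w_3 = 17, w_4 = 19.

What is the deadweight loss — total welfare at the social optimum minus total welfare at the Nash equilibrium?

∂u_i/∂x_i = α_i − 1, so hospital i contributes w_i if α_i > 1, else 0.
α_i > 1 for i ∈ {1, 2, 3}; NE contributions (17, 15, 17, 0), X = 49.
W^NE = Σw_i − X^NE + (Σα_i)·X^NE = 68 + 4.3·49 = 278.7.
Planner: ∂(Σu_j)/∂x_i = Σα_j − 1 = 4.3 > 0, so everyone contributes w_i; X^SO = 68, W^SO = 68 + 4.3·68 = 360.4.
Deadweight loss = 81.7.

81.7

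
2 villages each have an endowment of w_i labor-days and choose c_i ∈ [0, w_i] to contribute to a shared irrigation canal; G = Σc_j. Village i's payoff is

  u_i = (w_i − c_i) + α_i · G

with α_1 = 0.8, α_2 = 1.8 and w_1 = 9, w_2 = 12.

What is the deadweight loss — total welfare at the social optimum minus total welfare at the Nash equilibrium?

∂u_i/∂c_i = α_i − 1, so village i contributes w_i if α_i > 1, else 0.
α_i > 1 for i ∈ {2}; NE contributions (0, 12), G = 12.
W^NE = Σw_i − G^NE + (Σα_i)·G^NE = 21 + 1.6·12 = 40.2.
Planner: ∂(Σu_j)/∂c_i = Σα_j − 1 = 1.6 > 0, so everyone contributes w_i; G^SO = 21, W^SO = 21 + 1.6·21 = 54.6.
Deadweight loss = 14.4.

14.4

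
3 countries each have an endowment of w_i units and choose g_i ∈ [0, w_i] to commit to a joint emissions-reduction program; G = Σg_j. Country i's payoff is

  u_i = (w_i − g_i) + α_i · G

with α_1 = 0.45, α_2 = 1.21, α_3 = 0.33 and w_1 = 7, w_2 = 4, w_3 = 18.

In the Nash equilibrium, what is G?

4

∂u_i/∂g_i = α_i − 1, so country i contributes w_i if α_i > 1, else 0.
α_i > 1 for i ∈ {2}; NE contributions (0, 4, 0), G = 4.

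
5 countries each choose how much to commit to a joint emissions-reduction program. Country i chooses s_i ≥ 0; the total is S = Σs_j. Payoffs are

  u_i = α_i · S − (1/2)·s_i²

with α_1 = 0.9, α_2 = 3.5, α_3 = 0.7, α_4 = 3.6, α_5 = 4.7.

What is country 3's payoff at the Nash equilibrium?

Country i's FOC: ∂u_i/∂s_i = α_i − s_i = 0, so s_i* = α_i.
NE contributions = (0.9, 3.5, 0.7, 3.6, 4.7); S = 13.4.
u_3 = α_3·S − ½·(s_3)² = 0.7·13.4 − ½·0.7² = 9.135.

9.135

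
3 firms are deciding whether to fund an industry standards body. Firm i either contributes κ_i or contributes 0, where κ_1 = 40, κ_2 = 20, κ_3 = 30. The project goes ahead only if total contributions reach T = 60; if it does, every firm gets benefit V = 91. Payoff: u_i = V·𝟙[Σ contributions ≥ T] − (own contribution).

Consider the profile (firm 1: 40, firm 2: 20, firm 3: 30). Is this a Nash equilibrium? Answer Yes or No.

Total = 90 ≥ 60: provided.
Firm 1 (pledges 40, payoff 51): dropping to 0 → total 50, payoff 0. No gain.
Firm 2 (pledges 20, payoff 71): dropping to 0 → total 70, payoff 91. Profitable deviation.

No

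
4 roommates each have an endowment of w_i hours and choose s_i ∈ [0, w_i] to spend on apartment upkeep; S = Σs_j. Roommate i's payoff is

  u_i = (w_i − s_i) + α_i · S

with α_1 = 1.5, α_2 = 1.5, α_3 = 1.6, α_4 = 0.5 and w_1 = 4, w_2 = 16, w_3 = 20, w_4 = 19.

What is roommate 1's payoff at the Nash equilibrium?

60

∂u_i/∂s_i = α_i − 1, so roommate i contributes w_i if α_i > 1, else 0.
α_i > 1 for i ∈ {1, 2, 3}; NE contributions (4, 16, 20, 0), S = 40.
u_1 = (4 − 4) + 1.5·40 = 60.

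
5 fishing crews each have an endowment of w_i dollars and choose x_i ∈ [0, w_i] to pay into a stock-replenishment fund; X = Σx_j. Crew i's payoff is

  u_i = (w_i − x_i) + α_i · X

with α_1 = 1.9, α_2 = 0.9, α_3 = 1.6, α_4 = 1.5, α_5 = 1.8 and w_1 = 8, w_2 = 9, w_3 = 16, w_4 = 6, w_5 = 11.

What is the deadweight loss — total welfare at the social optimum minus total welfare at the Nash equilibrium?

∂u_i/∂x_i = α_i − 1, so crew i contributes w_i if α_i > 1, else 0.
α_i > 1 for i ∈ {1, 3, 4, 5}; NE contributions (8, 0, 16, 6, 11), X = 41.
W^NE = Σw_i − X^NE + (Σα_i)·X^NE = 50 + 6.7·41 = 324.7.
Planner: ∂(Σu_j)/∂x_i = Σα_j − 1 = 6.7 > 0, so everyone contributes w_i; X^SO = 50, W^SO = 50 + 6.7·50 = 385.
Deadweight loss = 60.3.

60.3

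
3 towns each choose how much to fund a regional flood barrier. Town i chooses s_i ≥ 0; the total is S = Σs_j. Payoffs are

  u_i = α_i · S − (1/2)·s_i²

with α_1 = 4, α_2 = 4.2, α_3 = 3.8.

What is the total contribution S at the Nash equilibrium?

12

Town i's FOC: ∂u_i/∂s_i = α_i − s_i = 0, so s_i* = α_i.
NE contributions = (4, 4.2, 3.8); S = 12.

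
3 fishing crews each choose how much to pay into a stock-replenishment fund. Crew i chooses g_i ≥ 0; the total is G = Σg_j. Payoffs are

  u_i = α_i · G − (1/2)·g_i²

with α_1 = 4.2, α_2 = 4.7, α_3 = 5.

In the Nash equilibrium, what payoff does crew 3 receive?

Crew i's FOC: ∂u_i/∂g_i = α_i − g_i = 0, so g_i* = α_i.
NE contributions = (4.2, 4.7, 5); G = 13.9.
u_3 = α_3·G − ½·(g_3)² = 5·13.9 − ½·5² = 57.

57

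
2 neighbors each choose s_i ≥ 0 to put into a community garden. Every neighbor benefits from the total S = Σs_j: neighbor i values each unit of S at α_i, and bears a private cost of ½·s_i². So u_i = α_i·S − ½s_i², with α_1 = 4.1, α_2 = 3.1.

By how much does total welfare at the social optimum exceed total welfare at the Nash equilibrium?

Neighbor i's FOC: ∂u_i/∂s_i = α_i − s_i = 0, so s_i* = α_i.
NE contributions = (4.1, 3.1); S = 7.2.
W^NE = (Σα)·S − ½Σα_i² = 7.2² − ½·26.42 = 38.63.
Planner sets s_i = Σα_j = 7.2 for every i, so S^SO = 2·7.2 = 14.4.
W^SO = (Σα)·S^SO − ½·2·(Σα)² = (2/2)·7.2² = 51.84.
Deadweight loss = W^SO − W^NE = 13.21.

13.21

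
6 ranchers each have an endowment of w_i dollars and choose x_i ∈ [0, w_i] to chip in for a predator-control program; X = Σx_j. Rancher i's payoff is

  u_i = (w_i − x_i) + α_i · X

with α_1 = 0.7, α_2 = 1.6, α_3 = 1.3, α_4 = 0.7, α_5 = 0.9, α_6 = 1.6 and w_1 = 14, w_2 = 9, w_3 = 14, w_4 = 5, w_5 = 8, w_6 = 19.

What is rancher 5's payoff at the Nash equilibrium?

45.8

∂u_i/∂x_i = α_i − 1, so rancher i contributes w_i if α_i > 1, else 0.
α_i > 1 for i ∈ {2, 3, 6}; NE contributions (0, 9, 14, 0, 0, 19), X = 42.
u_5 = (8 − 0) + 0.9·42 = 45.8.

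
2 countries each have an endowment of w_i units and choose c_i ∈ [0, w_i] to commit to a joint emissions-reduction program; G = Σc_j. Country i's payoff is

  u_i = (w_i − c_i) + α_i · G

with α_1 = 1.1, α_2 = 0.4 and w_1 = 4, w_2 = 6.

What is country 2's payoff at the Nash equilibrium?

∂u_i/∂c_i = α_i − 1, so country i contributes w_i if α_i > 1, else 0.
α_i > 1 for i ∈ {1}; NE contributions (4, 0), G = 4.
u_2 = (6 − 0) + 0.4·4 = 7.6.

7.6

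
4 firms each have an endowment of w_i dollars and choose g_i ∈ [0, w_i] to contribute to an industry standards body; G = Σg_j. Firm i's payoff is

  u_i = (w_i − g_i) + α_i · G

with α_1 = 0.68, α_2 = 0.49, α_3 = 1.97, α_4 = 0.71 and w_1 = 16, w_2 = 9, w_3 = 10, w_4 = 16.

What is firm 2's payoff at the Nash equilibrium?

13.9

∂u_i/∂g_i = α_i − 1, so firm i contributes w_i if α_i > 1, else 0.
α_i > 1 for i ∈ {3}; NE contributions (0, 0, 10, 0), G = 10.
u_2 = (9 − 0) + 0.49·10 = 13.9.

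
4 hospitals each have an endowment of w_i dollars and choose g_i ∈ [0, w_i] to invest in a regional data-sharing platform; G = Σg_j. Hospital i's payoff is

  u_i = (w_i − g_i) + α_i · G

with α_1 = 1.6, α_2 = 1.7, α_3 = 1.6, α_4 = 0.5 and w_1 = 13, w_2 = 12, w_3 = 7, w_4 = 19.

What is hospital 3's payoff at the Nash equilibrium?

∂u_i/∂g_i = α_i − 1, so hospital i contributes w_i if α_i > 1, else 0.
α_i > 1 for i ∈ {1, 2, 3}; NE contributions (13, 12, 7, 0), G = 32.
u_3 = (7 − 7) + 1.6·32 = 51.2.

51.2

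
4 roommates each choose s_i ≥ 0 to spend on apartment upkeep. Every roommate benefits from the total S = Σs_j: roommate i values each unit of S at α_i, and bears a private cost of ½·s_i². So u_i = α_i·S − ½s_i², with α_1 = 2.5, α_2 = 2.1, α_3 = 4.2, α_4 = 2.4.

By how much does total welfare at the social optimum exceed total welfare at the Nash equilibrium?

142.47

Roommate i's FOC: ∂u_i/∂s_i = α_i − s_i = 0, so s_i* = α_i.
NE contributions = (2.5, 2.1, 4.2, 2.4); S = 11.2.
W^NE = (Σα)·S − ½Σα_i² = 11.2² − ½·34.06 = 108.41.
Planner sets s_i = Σα_j = 11.2 for every i, so S^SO = 4·11.2 = 44.8.
W^SO = (Σα)·S^SO − ½·4·(Σα)² = (4/2)·11.2² = 250.88.
Deadweight loss = W^SO − W^NE = 142.47.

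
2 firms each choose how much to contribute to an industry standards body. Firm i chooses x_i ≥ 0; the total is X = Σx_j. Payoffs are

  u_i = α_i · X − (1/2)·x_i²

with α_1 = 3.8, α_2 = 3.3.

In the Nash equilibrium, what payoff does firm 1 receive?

19.76

Firm i's FOC: ∂u_i/∂x_i = α_i − x_i = 0, so x_i* = α_i.
NE contributions = (3.8, 3.3); X = 7.1.
u_1 = α_1·X − ½·(x_1)² = 3.8·7.1 − ½·3.8² = 19.76.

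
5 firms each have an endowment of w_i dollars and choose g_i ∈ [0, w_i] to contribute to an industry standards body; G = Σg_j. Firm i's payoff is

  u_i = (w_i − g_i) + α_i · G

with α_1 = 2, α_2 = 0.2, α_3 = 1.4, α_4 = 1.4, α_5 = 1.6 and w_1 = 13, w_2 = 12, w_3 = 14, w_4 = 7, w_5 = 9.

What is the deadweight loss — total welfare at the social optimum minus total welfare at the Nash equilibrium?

∂u_i/∂g_i = α_i − 1, so firm i contributes w_i if α_i > 1, else 0.
α_i > 1 for i ∈ {1, 3, 4, 5}; NE contributions (13, 0, 14, 7, 9), G = 43.
W^NE = Σw_i − G^NE + (Σα_i)·G^NE = 55 + 5.6·43 = 295.8.
Planner: ∂(Σu_j)/∂g_i = Σα_j − 1 = 5.6 > 0, so everyone contributes w_i; G^SO = 55, W^SO = 55 + 5.6·55 = 363.
Deadweight loss = 67.2.

67.2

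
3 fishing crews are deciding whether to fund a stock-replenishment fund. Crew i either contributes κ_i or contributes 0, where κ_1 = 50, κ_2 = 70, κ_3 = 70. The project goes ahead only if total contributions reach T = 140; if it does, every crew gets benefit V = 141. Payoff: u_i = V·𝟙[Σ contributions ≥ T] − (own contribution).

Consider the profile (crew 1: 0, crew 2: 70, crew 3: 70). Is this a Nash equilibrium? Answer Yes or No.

Yes

Total = 140 ≥ 140: provided.
Crew 1 (pledges 0, payoff 141): pledging 50 → total 190, payoff 91. No gain.
Crew 2 (pledges 70, payoff 71): dropping to 0 → total 70, payoff 0. No gain.
Crew 3 (pledges 70, payoff 71): dropping to 0 → total 70, payoff 0. No gain.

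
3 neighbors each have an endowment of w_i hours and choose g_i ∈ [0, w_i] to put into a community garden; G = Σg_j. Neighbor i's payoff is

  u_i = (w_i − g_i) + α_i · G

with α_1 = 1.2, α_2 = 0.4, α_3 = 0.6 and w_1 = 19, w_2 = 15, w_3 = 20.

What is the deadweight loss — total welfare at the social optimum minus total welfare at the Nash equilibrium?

∂u_i/∂g_i = α_i − 1, so neighbor i contributes w_i if α_i > 1, else 0.
α_i > 1 for i ∈ {1}; NE contributions (19, 0, 0), G = 19.
W^NE = Σw_i − G^NE + (Σα_i)·G^NE = 54 + 1.2·19 = 76.8.
Planner: ∂(Σu_j)/∂g_i = Σα_j − 1 = 1.2 > 0, so everyone contributes w_i; G^SO = 54, W^SO = 54 + 1.2·54 = 118.8.
Deadweight loss = 42.

42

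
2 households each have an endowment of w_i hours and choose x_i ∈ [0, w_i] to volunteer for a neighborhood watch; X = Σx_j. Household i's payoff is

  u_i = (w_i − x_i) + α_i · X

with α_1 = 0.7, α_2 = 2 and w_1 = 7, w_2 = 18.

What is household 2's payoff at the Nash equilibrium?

∂u_i/∂x_i = α_i − 1, so household i contributes w_i if α_i > 1, else 0.
α_i > 1 for i ∈ {2}; NE contributions (0, 18), X = 18.
u_2 = (18 − 18) + 2·18 = 36.

36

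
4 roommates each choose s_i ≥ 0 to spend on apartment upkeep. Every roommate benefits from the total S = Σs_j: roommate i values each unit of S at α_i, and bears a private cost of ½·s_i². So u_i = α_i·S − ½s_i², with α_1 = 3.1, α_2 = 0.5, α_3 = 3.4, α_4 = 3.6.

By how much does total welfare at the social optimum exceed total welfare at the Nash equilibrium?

129.55

Roommate i's FOC: ∂u_i/∂s_i = α_i − s_i = 0, so s_i* = α_i.
NE contributions = (3.1, 0.5, 3.4, 3.6); S = 10.6.
W^NE = (Σα)·S − ½Σα_i² = 10.6² − ½·34.38 = 95.17.
Planner sets s_i = Σα_j = 10.6 for every i, so S^SO = 4·10.6 = 42.4.
W^SO = (Σα)·S^SO − ½·4·(Σα)² = (4/2)·10.6² = 224.72.
Deadweight loss = W^SO − W^NE = 129.55.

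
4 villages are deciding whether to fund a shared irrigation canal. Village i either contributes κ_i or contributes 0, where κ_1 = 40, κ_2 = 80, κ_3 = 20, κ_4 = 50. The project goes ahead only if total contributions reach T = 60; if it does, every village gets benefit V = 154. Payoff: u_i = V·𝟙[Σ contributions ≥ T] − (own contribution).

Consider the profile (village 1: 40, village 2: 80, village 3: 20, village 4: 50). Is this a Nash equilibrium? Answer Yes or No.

No

Total = 190 ≥ 60: provided.
Village 1 (pledges 40, payoff 114): dropping to 0 → total 150, payoff 154. Profitable deviation.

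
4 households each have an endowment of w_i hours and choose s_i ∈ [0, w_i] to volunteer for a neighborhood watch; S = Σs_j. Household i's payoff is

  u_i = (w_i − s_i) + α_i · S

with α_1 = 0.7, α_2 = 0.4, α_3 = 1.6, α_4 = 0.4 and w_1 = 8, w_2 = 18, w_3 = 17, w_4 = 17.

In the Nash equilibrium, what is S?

∂u_i/∂s_i = α_i − 1, so household i contributes w_i if α_i > 1, else 0.
α_i > 1 for i ∈ {3}; NE contributions (0, 0, 17, 0), S = 17.

17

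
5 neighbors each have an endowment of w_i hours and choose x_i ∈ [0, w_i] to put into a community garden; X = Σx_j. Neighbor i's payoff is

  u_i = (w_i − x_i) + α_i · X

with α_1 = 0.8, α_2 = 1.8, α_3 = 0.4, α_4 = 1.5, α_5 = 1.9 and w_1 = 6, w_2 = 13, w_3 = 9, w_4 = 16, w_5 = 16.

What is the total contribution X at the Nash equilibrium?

∂u_i/∂x_i = α_i − 1, so neighbor i contributes w_i if α_i > 1, else 0.
α_i > 1 for i ∈ {2, 4, 5}; NE contributions (0, 13, 0, 16, 16), X = 45.

45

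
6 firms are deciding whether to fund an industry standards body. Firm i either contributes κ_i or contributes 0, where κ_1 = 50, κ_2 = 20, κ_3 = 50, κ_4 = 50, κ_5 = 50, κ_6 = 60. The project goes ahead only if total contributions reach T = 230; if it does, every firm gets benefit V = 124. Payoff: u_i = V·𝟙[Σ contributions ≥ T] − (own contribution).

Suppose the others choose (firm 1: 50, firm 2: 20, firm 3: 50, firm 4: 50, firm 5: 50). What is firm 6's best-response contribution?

60

Others' total = 220. Contributing 60 brings total to 280 ≥ 230: gain V − κ_6 = 64.
Best response: 60.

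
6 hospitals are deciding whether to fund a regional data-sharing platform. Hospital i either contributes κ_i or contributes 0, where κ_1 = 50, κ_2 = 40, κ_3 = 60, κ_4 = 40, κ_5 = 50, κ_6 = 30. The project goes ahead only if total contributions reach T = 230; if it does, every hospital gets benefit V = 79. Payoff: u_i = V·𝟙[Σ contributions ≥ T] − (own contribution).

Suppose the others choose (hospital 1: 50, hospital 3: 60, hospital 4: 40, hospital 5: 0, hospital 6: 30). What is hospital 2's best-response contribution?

Others' total = 180. Even contributing 40 gives 220 < 230: no benefit either way.
Best response: 0.

0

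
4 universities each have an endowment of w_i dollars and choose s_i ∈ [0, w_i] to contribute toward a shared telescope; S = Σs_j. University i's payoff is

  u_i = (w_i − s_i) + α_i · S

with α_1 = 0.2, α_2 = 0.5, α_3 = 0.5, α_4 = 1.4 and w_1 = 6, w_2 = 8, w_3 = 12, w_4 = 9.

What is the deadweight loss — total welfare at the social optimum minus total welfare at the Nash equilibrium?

∂u_i/∂s_i = α_i − 1, so university i contributes w_i if α_i > 1, else 0.
α_i > 1 for i ∈ {4}; NE contributions (0, 0, 0, 9), S = 9.
W^NE = Σw_i − S^NE + (Σα_i)·S^NE = 35 + 1.6·9 = 49.4.
Planner: ∂(Σu_j)/∂s_i = Σα_j − 1 = 1.6 > 0, so everyone contributes w_i; S^SO = 35, W^SO = 35 + 1.6·35 = 91.
Deadweight loss = 41.6.

41.6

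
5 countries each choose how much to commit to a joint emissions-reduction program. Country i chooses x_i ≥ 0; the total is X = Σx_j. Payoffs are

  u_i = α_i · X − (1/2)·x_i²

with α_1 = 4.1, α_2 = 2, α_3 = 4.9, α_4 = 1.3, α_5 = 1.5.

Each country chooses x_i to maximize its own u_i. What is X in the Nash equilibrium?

Country i's FOC: ∂u_i/∂x_i = α_i − x_i = 0, so x_i* = α_i.
NE contributions = (4.1, 2, 4.9, 1.3, 1.5); X = 13.8.

13.8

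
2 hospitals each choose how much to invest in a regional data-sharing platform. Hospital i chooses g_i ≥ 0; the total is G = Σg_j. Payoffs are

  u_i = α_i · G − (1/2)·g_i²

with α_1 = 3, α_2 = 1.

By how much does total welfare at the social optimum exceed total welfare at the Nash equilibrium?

5

Hospital i's FOC: ∂u_i/∂g_i = α_i − g_i = 0, so g_i* = α_i.
NE contributions = (3, 1); G = 4.
W^NE = (Σα)·G − ½Σα_i² = 4² − ½·10 = 11.
Planner sets g_i = Σα_j = 4 for every i, so G^SO = 2·4 = 8.
W^SO = (Σα)·G^SO − ½·2·(Σα)² = (2/2)·4² = 16.
Deadweight loss = W^SO − W^NE = 5.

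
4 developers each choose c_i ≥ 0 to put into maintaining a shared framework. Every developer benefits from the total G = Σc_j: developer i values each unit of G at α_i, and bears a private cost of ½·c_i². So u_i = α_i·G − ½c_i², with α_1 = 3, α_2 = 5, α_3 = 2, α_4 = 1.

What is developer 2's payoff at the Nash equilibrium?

Developer i's FOC: ∂u_i/∂c_i = α_i − c_i = 0, so c_i* = α_i.
NE contributions = (3, 5, 2, 1); G = 11.
u_2 = α_2·G − ½·(c_2)² = 5·11 − ½·5² = 42.5.

42.5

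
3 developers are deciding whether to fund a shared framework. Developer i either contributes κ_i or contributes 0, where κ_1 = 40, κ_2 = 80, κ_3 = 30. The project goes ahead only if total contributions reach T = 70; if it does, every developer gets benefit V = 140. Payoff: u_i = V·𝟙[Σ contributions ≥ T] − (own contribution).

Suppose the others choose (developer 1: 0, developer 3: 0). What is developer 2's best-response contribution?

Others' total = 0. Contributing 80 brings total to 80 ≥ 70: gain V − κ_2 = 60.
Best response: 80.

80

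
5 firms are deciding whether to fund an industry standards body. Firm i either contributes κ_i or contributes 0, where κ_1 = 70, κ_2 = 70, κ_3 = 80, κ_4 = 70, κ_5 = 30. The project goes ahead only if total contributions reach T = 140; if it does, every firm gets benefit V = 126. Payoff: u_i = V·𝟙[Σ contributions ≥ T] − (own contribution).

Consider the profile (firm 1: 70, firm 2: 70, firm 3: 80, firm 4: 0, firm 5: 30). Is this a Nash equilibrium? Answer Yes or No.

No

Total = 250 ≥ 140: provided.
Firm 1 (pledges 70, payoff 56): dropping to 0 → total 180, payoff 126. Profitable deviation.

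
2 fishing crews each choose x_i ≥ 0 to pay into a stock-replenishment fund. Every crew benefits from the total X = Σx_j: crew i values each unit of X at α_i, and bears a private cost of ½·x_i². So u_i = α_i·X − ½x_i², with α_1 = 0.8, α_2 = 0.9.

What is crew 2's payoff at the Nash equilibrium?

Crew i's FOC: ∂u_i/∂x_i = α_i − x_i = 0, so x_i* = α_i.
NE contributions = (0.8, 0.9); X = 1.7.
u_2 = α_2·X − ½·(x_2)² = 0.9·1.7 − ½·0.9² = 1.125.

1.125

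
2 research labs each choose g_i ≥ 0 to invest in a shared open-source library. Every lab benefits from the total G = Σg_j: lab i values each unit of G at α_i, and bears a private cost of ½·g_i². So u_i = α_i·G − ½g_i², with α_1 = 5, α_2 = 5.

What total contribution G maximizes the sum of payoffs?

20

Planner FOC: ∂(Σu_j)/∂g_i = (Σα_j) − g_i = 0, so g_i^SO = Σα_j = 10 for every i; G^SO = 20.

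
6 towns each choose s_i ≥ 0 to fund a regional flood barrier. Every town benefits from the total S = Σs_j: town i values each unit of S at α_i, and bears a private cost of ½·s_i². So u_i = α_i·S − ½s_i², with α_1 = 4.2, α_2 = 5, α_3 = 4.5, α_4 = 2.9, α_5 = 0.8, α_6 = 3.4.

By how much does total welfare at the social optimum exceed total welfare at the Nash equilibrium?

907.03

Town i's FOC: ∂u_i/∂s_i = α_i − s_i = 0, so s_i* = α_i.
NE contributions = (4.2, 5, 4.5, 2.9, 0.8, 3.4); S = 20.8.
W^NE = (Σα)·S − ½Σα_i² = 20.8² − ½·83.5 = 390.89.
Planner sets s_i = Σα_j = 20.8 for every i, so S^SO = 6·20.8 = 124.8.
W^SO = (Σα)·S^SO − ½·6·(Σα)² = (6/2)·20.8² = 1297.92.
Deadweight loss = W^SO − W^NE = 907.03.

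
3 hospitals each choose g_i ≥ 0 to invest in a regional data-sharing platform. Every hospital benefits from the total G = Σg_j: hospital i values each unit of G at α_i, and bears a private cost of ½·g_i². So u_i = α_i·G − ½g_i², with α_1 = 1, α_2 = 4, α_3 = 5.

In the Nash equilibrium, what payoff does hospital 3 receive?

37.5

Hospital i's FOC: ∂u_i/∂g_i = α_i − g_i = 0, so g_i* = α_i.
NE contributions = (1, 4, 5); G = 10.
u_3 = α_3·G − ½·(g_3)² = 5·10 − ½·5² = 37.5.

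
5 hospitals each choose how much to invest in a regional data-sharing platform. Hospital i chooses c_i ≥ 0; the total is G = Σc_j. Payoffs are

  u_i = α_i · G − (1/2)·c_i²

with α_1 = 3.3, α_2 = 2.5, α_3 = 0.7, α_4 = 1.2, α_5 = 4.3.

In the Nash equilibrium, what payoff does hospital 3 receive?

8.155

Hospital i's FOC: ∂u_i/∂c_i = α_i − c_i = 0, so c_i* = α_i.
NE contributions = (3.3, 2.5, 0.7, 1.2, 4.3); G = 12.
u_3 = α_3·G − ½·(c_3)² = 0.7·12 − ½·0.7² = 8.155.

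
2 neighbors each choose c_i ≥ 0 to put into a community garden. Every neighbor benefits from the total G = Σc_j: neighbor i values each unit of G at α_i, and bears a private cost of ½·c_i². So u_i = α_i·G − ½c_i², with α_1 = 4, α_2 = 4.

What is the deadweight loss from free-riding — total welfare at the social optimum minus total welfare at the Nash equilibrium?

16

Neighbor i's FOC: ∂u_i/∂c_i = α_i − c_i = 0, so c_i* = α_i.
NE contributions = (4, 4); G = 8.
W^NE = (Σα)·G − ½Σα_i² = 8² − ½·32 = 48.
Planner sets c_i = Σα_j = 8 for every i, so G^SO = 2·8 = 16.
W^SO = (Σα)·G^SO − ½·2·(Σα)² = (2/2)·8² = 64.
Deadweight loss = W^SO − W^NE = 16.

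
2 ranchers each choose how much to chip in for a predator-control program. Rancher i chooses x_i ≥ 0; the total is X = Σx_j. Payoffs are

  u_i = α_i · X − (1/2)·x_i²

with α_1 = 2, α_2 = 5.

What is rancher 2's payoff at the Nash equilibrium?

Rancher i's FOC: ∂u_i/∂x_i = α_i − x_i = 0, so x_i* = α_i.
NE contributions = (2, 5); X = 7.
u_2 = α_2·X − ½·(x_2)² = 5·7 − ½·5² = 22.5.

22.5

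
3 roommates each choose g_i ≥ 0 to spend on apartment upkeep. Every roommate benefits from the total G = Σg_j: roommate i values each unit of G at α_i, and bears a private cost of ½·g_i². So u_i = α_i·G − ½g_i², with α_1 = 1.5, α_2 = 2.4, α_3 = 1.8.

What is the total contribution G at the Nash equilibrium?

5.7

Roommate i's FOC: ∂u_i/∂g_i = α_i − g_i = 0, so g_i* = α_i.
NE contributions = (1.5, 2.4, 1.8); G = 5.7.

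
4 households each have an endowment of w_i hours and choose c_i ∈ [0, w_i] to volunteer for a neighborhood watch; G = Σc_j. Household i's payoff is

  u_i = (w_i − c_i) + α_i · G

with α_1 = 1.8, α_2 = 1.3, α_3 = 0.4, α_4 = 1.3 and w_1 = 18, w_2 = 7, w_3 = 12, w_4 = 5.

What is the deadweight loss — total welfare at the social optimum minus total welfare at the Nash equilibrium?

∂u_i/∂c_i = α_i − 1, so household i contributes w_i if α_i > 1, else 0.
α_i > 1 for i ∈ {1, 2, 4}; NE contributions (18, 7, 0, 5), G = 30.
W^NE = Σw_i − G^NE + (Σα_i)·G^NE = 42 + 3.8·30 = 156.
Planner: ∂(Σu_j)/∂c_i = Σα_j − 1 = 3.8 > 0, so everyone contributes w_i; G^SO = 42, W^SO = 42 + 3.8·42 = 201.6.
Deadweight loss = 45.6.

45.6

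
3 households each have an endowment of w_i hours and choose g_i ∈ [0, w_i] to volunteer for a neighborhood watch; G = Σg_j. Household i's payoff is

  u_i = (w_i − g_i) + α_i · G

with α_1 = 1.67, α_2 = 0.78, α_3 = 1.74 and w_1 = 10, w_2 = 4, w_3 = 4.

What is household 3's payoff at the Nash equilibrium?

24.36

∂u_i/∂g_i = α_i − 1, so household i contributes w_i if α_i > 1, else 0.
α_i > 1 for i ∈ {1, 3}; NE contributions (10, 0, 4), G = 14.
u_3 = (4 − 4) + 1.74·14 = 24.36.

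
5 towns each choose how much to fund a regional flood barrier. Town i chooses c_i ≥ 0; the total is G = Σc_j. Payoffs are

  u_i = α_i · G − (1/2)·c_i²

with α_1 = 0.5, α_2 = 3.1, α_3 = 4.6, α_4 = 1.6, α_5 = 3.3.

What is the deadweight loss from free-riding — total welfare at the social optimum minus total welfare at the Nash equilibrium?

279.65

Town i's FOC: ∂u_i/∂c_i = α_i − c_i = 0, so c_i* = α_i.
NE contributions = (0.5, 3.1, 4.6, 1.6, 3.3); G = 13.1.
W^NE = (Σα)·G − ½Σα_i² = 13.1² − ½·44.47 = 149.375.
Planner sets c_i = Σα_j = 13.1 for every i, so G^SO = 5·13.1 = 65.5.
W^SO = (Σα)·G^SO − ½·5·(Σα)² = (5/2)·13.1² = 429.025.
Deadweight loss = W^SO − W^NE = 279.65.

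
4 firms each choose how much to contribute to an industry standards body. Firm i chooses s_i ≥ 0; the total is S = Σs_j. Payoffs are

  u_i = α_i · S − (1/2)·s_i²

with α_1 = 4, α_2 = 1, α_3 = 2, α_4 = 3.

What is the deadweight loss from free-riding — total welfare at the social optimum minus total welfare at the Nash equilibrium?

Firm i's FOC: ∂u_i/∂s_i = α_i − s_i = 0, so s_i* = α_i.
NE contributions = (4, 1, 2, 3); S = 10.
W^NE = (Σα)·S − ½Σα_i² = 10² − ½·30 = 85.
Planner sets s_i = Σα_j = 10 for every i, so S^SO = 4·10 = 40.
W^SO = (Σα)·S^SO − ½·4·(Σα)² = (4/2)·10² = 200.
Deadweight loss = W^SO − W^NE = 115.

115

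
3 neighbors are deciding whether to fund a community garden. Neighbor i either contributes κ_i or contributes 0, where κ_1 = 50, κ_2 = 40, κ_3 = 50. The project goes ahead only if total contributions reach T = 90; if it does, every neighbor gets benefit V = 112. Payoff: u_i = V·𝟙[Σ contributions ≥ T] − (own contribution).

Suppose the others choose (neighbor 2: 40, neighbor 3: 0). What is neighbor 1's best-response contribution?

Others' total = 40. Contributing 50 brings total to 90 ≥ 90: gain V − κ_1 = 62.
Best response: 50.

50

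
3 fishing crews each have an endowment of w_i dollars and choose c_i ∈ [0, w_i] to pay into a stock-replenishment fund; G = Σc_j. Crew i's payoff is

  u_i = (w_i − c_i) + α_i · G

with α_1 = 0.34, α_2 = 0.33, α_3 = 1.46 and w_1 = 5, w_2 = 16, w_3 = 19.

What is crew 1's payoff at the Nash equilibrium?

11.46

∂u_i/∂c_i = α_i − 1, so crew i contributes w_i if α_i > 1, else 0.
α_i > 1 for i ∈ {3}; NE contributions (0, 0, 19), G = 19.
u_1 = (5 − 0) + 0.34·19 = 11.46.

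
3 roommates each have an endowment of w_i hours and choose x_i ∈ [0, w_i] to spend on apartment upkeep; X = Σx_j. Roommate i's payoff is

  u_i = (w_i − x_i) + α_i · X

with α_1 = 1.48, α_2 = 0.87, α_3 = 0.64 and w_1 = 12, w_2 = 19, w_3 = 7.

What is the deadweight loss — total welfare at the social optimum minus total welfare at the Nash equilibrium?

51.74

∂u_i/∂x_i = α_i − 1, so roommate i contributes w_i if α_i > 1, else 0.
α_i > 1 for i ∈ {1}; NE contributions (12, 0, 0), X = 12.
W^NE = Σw_i − X^NE + (Σα_i)·X^NE = 38 + 1.99·12 = 61.88.
Planner: ∂(Σu_j)/∂x_i = Σα_j − 1 = 1.99 > 0, so everyone contributes w_i; X^SO = 38, W^SO = 38 + 1.99·38 = 113.62.
Deadweight loss = 51.74.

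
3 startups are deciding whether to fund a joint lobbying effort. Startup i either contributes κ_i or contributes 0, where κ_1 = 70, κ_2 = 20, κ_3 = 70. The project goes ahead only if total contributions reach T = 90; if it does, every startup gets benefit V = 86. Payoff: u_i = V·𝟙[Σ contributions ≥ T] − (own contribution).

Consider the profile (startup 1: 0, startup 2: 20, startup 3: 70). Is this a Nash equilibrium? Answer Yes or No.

Yes

Total = 90 ≥ 90: provided.
Startup 1 (pledges 0, payoff 86): pledging 70 → total 160, payoff 16. No gain.
Startup 2 (pledges 20, payoff 66): dropping to 0 → total 70, payoff 0. No gain.
Startup 3 (pledges 70, payoff 16): dropping to 0 → total 20, payoff 0. No gain.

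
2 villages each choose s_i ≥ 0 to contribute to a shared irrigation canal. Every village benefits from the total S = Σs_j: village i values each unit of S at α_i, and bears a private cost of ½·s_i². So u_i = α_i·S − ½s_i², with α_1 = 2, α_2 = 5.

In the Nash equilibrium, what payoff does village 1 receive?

12

Village i's FOC: ∂u_i/∂s_i = α_i − s_i = 0, so s_i* = α_i.
NE contributions = (2, 5); S = 7.
u_1 = α_1·S − ½·(s_1)² = 2·7 − ½·2² = 12.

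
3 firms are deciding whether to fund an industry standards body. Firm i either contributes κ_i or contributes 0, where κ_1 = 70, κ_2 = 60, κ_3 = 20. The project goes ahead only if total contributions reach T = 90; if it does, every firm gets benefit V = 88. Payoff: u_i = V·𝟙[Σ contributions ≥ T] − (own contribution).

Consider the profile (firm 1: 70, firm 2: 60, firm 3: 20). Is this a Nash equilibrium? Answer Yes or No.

No

Total = 150 ≥ 90: provided.
Firm 1 (pledges 70, payoff 18): dropping to 0 → total 80, payoff 0. No gain.
Firm 2 (pledges 60, payoff 28): dropping to 0 → total 90, payoff 88. Profitable deviation.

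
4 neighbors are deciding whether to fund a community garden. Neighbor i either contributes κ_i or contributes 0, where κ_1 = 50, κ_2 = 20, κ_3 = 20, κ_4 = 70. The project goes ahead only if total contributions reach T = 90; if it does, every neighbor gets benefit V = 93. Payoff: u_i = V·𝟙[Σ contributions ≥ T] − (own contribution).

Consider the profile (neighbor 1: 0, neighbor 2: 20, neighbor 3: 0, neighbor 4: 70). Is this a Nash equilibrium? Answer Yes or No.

Yes

Total = 90 ≥ 90: provided.
Neighbor 1 (pledges 0, payoff 93): pledging 50 → total 140, payoff 43. No gain.
Neighbor 2 (pledges 20, payoff 73): dropping to 0 → total 70, payoff 0. No gain.
Neighbor 3 (pledges 0, payoff 93): pledging 20 → total 110, payoff 73. No gain.
Neighbor 4 (pledges 70, payoff 23): dropping to 0 → total 20, payoff 0. No gain.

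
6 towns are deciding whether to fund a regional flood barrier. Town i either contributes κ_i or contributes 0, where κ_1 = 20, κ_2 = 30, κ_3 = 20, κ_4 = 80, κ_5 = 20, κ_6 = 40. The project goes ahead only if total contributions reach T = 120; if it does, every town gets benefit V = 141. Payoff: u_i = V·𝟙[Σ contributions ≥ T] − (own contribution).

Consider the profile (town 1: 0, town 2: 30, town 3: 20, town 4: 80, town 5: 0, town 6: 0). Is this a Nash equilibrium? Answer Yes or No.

Yes

Total = 130 ≥ 120: provided.
Town 1 (pledges 0, payoff 141): pledging 20 → total 150, payoff 121. No gain.
Town 2 (pledges 30, payoff 111): dropping to 0 → total 100, payoff 0. No gain.
Town 3 (pledges 20, payoff 121): dropping to 0 → total 110, payoff 0. No gain.
Town 4 (pledges 80, payoff 61): dropping to 0 → total 50, payoff 0. No gain.
Town 5 (pledges 0, payoff 141): pledging 20 → total 150, payoff 121. No gain.
Town 6 (pledges 0, payoff 141): pledging 40 → total 170, payoff 101. No gain.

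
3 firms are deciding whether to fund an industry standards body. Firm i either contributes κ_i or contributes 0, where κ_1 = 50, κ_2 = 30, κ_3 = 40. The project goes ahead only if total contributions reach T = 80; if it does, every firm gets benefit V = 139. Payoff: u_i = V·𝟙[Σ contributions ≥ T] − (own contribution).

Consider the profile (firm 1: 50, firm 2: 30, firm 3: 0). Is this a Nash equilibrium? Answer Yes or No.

Total = 80 ≥ 80: provided.
Firm 1 (pledges 50, payoff 89): dropping to 0 → total 30, payoff 0. No gain.
Firm 2 (pledges 30, payoff 109): dropping to 0 → total 50, payoff 0. No gain.
Firm 3 (pledges 0, payoff 139): pledging 40 → total 120, payoff 99. No gain.

Yes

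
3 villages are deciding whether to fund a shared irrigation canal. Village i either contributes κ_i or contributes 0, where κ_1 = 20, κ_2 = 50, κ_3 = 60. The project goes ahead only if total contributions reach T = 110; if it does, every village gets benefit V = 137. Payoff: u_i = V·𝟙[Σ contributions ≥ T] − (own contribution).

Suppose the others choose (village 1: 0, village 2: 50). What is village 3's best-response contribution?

60

Others' total = 50. Contributing 60 brings total to 110 ≥ 110: gain V − κ_3 = 77.
Best response: 60.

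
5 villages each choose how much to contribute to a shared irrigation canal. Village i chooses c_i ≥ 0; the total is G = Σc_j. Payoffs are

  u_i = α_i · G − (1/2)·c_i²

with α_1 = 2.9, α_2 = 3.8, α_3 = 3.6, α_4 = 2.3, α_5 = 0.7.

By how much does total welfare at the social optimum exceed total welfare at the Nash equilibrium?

286.13

Village i's FOC: ∂u_i/∂c_i = α_i − c_i = 0, so c_i* = α_i.
NE contributions = (2.9, 3.8, 3.6, 2.3, 0.7); G = 13.3.
W^NE = (Σα)·G − ½Σα_i² = 13.3² − ½·41.59 = 156.095.
Planner sets c_i = Σα_j = 13.3 for every i, so G^SO = 5·13.3 = 66.5.
W^SO = (Σα)·G^SO − ½·5·(Σα)² = (5/2)·13.3² = 442.225.
Deadweight loss = W^SO − W^NE = 286.13.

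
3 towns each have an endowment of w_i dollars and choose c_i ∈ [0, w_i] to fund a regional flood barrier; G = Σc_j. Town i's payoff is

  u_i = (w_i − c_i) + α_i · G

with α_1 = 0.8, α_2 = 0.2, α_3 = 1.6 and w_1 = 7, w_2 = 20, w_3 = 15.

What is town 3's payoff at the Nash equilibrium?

∂u_i/∂c_i = α_i − 1, so town i contributes w_i if α_i > 1, else 0.
α_i > 1 for i ∈ {3}; NE contributions (0, 0, 15), G = 15.
u_3 = (15 − 15) + 1.6·15 = 24.

24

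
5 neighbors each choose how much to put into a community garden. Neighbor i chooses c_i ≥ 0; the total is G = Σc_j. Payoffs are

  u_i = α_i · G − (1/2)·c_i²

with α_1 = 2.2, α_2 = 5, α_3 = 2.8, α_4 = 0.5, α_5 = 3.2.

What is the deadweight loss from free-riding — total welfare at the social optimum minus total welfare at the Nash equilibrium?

305.62

Neighbor i's FOC: ∂u_i/∂c_i = α_i − c_i = 0, so c_i* = α_i.
NE contributions = (2.2, 5, 2.8, 0.5, 3.2); G = 13.7.
W^NE = (Σα)·G − ½Σα_i² = 13.7² − ½·48.17 = 163.605.
Planner sets c_i = Σα_j = 13.7 for every i, so G^SO = 5·13.7 = 68.5.
W^SO = (Σα)·G^SO − ½·5·(Σα)² = (5/2)·13.7² = 469.225.
Deadweight loss = W^SO − W^NE = 305.62.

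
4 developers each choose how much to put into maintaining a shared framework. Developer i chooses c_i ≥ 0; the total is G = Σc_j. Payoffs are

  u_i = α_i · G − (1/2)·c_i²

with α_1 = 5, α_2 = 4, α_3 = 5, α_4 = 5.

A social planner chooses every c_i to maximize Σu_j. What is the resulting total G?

Planner FOC: ∂(Σu_j)/∂c_i = (Σα_j) − c_i = 0, so c_i^SO = Σα_j = 19 for every i; G^SO = 76.

76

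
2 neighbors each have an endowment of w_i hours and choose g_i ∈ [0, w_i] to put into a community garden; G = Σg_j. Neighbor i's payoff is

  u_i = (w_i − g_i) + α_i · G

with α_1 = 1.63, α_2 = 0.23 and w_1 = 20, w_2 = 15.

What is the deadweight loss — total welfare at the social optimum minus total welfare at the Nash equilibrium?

∂u_i/∂g_i = α_i − 1, so neighbor i contributes w_i if α_i > 1, else 0.
α_i > 1 for i ∈ {1}; NE contributions (20, 0), G = 20.
W^NE = Σw_i − G^NE + (Σα_i)·G^NE = 35 + 0.86·20 = 52.2.
Planner: ∂(Σu_j)/∂g_i = Σα_j − 1 = 0.86 > 0, so everyone contributes w_i; G^SO = 35, W^SO = 35 + 0.86·35 = 65.1.
Deadweight loss = 12.9.

12.9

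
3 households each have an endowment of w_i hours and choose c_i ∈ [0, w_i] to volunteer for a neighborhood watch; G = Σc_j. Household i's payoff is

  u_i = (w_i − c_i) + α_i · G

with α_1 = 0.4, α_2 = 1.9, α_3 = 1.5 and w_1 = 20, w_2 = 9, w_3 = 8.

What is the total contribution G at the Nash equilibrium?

17

∂u_i/∂c_i = α_i − 1, so household i contributes w_i if α_i > 1, else 0.
α_i > 1 for i ∈ {2, 3}; NE contributions (0, 9, 8), G = 17.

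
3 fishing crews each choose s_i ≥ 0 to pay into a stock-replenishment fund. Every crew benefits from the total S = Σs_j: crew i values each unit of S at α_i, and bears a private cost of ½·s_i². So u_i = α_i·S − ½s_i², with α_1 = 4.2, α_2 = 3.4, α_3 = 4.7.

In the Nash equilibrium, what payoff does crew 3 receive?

Crew i's FOC: ∂u_i/∂s_i = α_i − s_i = 0, so s_i* = α_i.
NE contributions = (4.2, 3.4, 4.7); S = 12.3.
u_3 = α_3·S − ½·(s_3)² = 4.7·12.3 − ½·4.7² = 46.765.

46.765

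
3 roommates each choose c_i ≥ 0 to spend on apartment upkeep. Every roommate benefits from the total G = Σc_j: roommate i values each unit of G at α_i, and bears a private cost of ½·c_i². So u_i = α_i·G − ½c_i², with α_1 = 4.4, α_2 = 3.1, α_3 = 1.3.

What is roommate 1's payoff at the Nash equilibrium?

Roommate i's FOC: ∂u_i/∂c_i = α_i − c_i = 0, so c_i* = α_i.
NE contributions = (4.4, 3.1, 1.3); G = 8.8.
u_1 = α_1·G − ½·(c_1)² = 4.4·8.8 − ½·4.4² = 29.04.

29.04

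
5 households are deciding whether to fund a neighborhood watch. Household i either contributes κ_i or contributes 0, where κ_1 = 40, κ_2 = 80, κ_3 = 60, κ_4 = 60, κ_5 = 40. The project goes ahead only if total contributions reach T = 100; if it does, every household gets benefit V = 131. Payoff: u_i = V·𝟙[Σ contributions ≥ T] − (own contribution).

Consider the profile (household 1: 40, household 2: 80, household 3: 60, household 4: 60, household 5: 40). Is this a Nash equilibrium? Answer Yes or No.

No

Total = 280 ≥ 100: provided.
Household 1 (pledges 40, payoff 91): dropping to 0 → total 240, payoff 131. Profitable deviation.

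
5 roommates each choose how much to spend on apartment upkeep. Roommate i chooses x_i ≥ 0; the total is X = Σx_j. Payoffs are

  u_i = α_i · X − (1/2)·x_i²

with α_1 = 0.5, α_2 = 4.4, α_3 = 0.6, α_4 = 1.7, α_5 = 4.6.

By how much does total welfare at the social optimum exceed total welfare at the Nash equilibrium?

230.87

Roommate i's FOC: ∂u_i/∂x_i = α_i − x_i = 0, so x_i* = α_i.
NE contributions = (0.5, 4.4, 0.6, 1.7, 4.6); X = 11.8.
W^NE = (Σα)·X − ½Σα_i² = 11.8² − ½·44.02 = 117.23.
Planner sets x_i = Σα_j = 11.8 for every i, so X^SO = 5·11.8 = 59.
W^SO = (Σα)·X^SO − ½·5·(Σα)² = (5/2)·11.8² = 348.1.
Deadweight loss = W^SO − W^NE = 230.87.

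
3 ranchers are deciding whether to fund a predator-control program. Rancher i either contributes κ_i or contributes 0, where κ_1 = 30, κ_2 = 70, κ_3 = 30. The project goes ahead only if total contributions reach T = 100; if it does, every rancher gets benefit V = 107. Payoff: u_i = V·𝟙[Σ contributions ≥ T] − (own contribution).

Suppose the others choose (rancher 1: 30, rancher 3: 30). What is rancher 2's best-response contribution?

70

Others' total = 60. Contributing 70 brings total to 130 ≥ 100: gain V − κ_2 = 37.
Best response: 70.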